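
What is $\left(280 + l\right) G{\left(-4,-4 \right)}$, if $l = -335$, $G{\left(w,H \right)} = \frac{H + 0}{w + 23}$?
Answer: $\frac{220}{19} \approx 11.579$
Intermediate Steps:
$G{\left(w,H \right)} = \frac{H}{23 + w}$
$\left(280 + l\right) G{\left(-4,-4 \right)} = \left(280 - 335\right) \left(- \frac{4}{23 - 4}\right) = - 55 \left(- \frac{4}{19}\right) = - 55 \left(\left(-4\right) \frac{1}{19}\right) = \left(-55\right) \left(- \frac{4}{19}\right) = \frac{220}{19}$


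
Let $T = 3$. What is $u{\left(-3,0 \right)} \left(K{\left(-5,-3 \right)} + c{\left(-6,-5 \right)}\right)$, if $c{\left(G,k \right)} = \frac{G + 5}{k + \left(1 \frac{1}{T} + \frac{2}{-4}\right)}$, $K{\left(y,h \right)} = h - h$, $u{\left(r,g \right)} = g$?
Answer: $0$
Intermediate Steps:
$K{\left(y,h \right)} = 0$
$c{\left(G,k \right)} = \frac{5 + G}{- \frac{1}{6} + k}$ ($c{\left(G,k \right)} = \frac{G + 5}{k + \left(1 \cdot \frac{1}{3} + \frac{2}{-4}\right)} = \frac{5 + G}{k + \left(1 \cdot \frac{1}{3} + 2 \left(- \frac{1}{4}\right)\right)} = \frac{5 + G}{k + \left(\frac{1}{3} - \frac{1}{2}\right)} = \frac{5 + G}{k - \frac{1}{6}} = \frac{5 + G}{- \frac{1}{6} + k}$)
$u{\left(-3,0 \right)} \left(K{\left(-5,-3 \right)} + c{\left(-6,-5 \right)}\right) = 0 \left(0 + \frac{6 \left(5 - 6\right)}{-1 + 6 \left(-5\right)}\right) = 0 \left(0 + 6 \frac{1}{-1 - 30} \left(-1\right)\right) = 0 \left(0 + 6 \frac{1}{-31} \left(-1\right)\right) = 0 \left(0 + 6 \left(- \frac{1}{31}\right) \left(-1\right)\right) = 0 \left(0 + \frac{6}{31}\right) = 0 \cdot \frac{6}{31} = 0$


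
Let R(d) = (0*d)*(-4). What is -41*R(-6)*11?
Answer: 0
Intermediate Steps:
R(d) = 0 (R(d) = 0*(-4) = 0)
-41*R(-6)*11 = -41*0*11 = 0*11 = 0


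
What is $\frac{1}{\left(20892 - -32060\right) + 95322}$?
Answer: $\frac{1}{148274} \approx 6.7443 \cdot 10^{-6}$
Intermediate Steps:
$\frac{1}{\left(20892 - -32060\right) + 95322} = \frac{1}{\left(20892 + 32060\right) + 95322} = \frac{1}{52952 + 95322} = \frac{1}{148274}$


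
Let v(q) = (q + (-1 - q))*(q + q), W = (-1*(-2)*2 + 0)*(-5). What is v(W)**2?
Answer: 1600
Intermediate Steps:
W = -20 (W = (2*2 + 0)*(-5) = (4 + 0)*(-5) = 4*(-5) = -20)
v(q) = -2*q
v(W)**2 = (-2*(-20))**2 = 40**2 = 1600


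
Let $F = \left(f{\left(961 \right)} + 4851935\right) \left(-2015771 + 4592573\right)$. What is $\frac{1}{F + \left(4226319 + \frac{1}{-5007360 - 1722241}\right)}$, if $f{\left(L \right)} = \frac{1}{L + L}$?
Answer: $\frac{6467146561}{80855370791615564675069} \approx 7.9984 \cdot 10^{-14}$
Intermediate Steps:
$f{\left(L \right)} = \frac{1}{2 L}$
$F = \frac{12014879256495471}{961}$ ($F = \left(\frac{1}{2 \cdot 961} + 4851935\right) \left(-2015771 + 4592573\right) = \left(\frac{1}{2} \cdot \frac{1}{961} + 4851935\right) 2576802 = \left(\frac{1}{1922} + 4851935\right) 2576802 = \frac{9325419071}{1922} \cdot 2576802 = \frac{12014879256495471}{961} \approx 1.2502 \cdot 10^{13}$)
$\frac{1}{F + \left(4226319 + \frac{1}{-5007360 - 1722241}\right)} = \frac{1}{\frac{12014879256495471}{961} + \left(4226319 + \frac{1}{-5007360 - 1722241}\right)} = \frac{1}{\frac{12014879256495471}{961} + \left(4226319 + \frac{1}{-6729601}\right)} = \frac{1}{\frac{12014879256495471}{961} + \left(4226319 - \frac{1}{6729601}\right)} = \frac{1}{\frac{12014879256495471}{961} + \frac{28441440568718}{6729601}} = \frac{1}{\frac{80855370791615564675069}{6467146561}} = \frac{6467146561}{80855370791615564675069}$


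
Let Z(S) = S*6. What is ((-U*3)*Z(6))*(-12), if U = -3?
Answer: -3888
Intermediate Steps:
Z(S) = 6*S
((-U*3)*Z(6))*(-12) = ((-1*(-3)*3)*(6*6))*(-12) = ((3*3)*36)*(-12) = (9*36)*(-12) = 324*(-12) = -3888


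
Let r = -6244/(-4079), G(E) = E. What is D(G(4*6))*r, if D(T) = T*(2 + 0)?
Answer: 299712/4079 ≈ 73.477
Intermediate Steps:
D(T) = 2*T (D(T) = T*2 = 2*T)
r = 6244/4079 (r = -6244*(-1/4079) = 6244/4079 ≈ 1.5308)
D(G(4*6))*r = (2*(4*6))*(6244/4079) = (2*24)*(6244/4079) = 48*(6244/4079) = 299712/4079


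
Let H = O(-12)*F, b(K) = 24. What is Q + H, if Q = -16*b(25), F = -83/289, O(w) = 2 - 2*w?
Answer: -113134/289 ≈ -391.47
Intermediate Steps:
F = -83/289 (F = -83*1/289 = -83/289 ≈ -0.28720)
H = -2158/289 (H = (2 - 2*(-12))*(-83/289) = (2 + 24)*(-83/289) = 26*(-83/289) = -2158/289 ≈ -7.4671)
Q = -384 (Q = -16*24 = -384)
Q + H = -384 - 2158/289 = -113134/289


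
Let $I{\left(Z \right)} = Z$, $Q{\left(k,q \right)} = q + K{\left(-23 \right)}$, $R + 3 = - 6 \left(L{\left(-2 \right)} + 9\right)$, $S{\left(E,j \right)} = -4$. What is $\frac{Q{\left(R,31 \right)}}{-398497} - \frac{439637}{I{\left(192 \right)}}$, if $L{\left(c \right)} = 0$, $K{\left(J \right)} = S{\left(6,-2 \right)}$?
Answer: $- \frac{175194030773}{76511424} \approx -2289.8$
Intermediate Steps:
$K{\left(J \right)} = -4$
$R = -57$ ($R = -3 - 6 \left(0 + 9\right) = -3 - 54 = -57$)
$Q{\left(k,q \right)} = -4 + q$ ($Q{\left(k,q \right)} = q - 4 = -4 + q$)
$\frac{Q{\left(R,31 \right)}}{-398497} - \frac{439637}{I{\left(192 \right)}} = \frac{-4 + 31}{-398497} - \frac{439637}{192} = 27 \left(- \frac{1}{398497}\right) - \frac{439637}{192} = - \frac{27}{398497} - \frac{439637}{192} = - \frac{175194030773}{76511424}$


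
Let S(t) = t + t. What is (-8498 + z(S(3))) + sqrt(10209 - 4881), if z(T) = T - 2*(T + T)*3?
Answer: -8564 + 12*sqrt(37) ≈ -8491.0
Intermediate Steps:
S(t) = 2*t
z(T) = -11*T (z(T) = T - 4*T*3 = T - 12*T = -11*T)
(-8498 + z(S(3))) + sqrt(10209 - 4881) = (-8498 - 22*3) + sqrt(10209 - 4881) = (-8498 - 11*6) + sqrt(5328) = (-8498 - 66) + 12*sqrt(37) = -8564 + 12*sqrt(37)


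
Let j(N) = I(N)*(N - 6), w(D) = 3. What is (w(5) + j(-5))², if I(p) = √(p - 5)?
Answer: (3 - 11*I*√10)² ≈ -1201.0 - 208.71*I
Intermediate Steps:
I(p) = √(-5 + p)
j(N) = √(-5 + N)*(-6 + N) (j(N) = √(-5 + N)*(N - 6) = √(-5 + N)*(-6 + N))
(w(5) + j(-5))² = (3 + √(-5 - 5)*(-6 - 5))² = (3 + √(-10)*(-11))² = (3 + (I*√10)*(-11))² = (3 - 11*I*√10)²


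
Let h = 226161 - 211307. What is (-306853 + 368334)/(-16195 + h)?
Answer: -61481/1341 ≈ -45.847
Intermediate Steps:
h = 14854
(-306853 + 368334)/(-16195 + h) = (-306853 + 368334)/(-16195 + 14854) = 61481/(-1341) = 61481*(-1/1341) = -61481/1341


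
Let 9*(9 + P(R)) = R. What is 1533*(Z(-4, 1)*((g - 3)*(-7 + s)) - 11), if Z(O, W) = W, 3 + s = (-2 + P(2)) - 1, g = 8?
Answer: -551369/3 ≈ -1.8379e+5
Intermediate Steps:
P(R) = -9 + R/9
s = -133/9 (s = -3 + ((-2 + (-9 + (⅑)*2)) - 1) = -3 + ((-2 + (-9 + 2/9)) - 1) = -3 + ((-2 - 79/9) - 1) = -3 + (-97/9 - 1) = -3 - 106/9 = -133/9 ≈ -14.778)
1533*(Z(-4, 1)*((g - 3)*(-7 + s)) - 11) = 1533*(1*((8 - 3)*(-7 - 133/9)) - 11) = 1533*(1*(5*(-196/9)) - 11) = 1533*(1*(-980/9) - 11) = 1533*(-980/9 - 11) = 1533*(-1079/9) = -551369/3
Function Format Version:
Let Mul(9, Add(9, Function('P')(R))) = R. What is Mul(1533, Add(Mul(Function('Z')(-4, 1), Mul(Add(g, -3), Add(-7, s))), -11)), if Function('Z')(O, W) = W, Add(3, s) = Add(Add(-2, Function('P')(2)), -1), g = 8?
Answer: Rational(-551369, 3) ≈ -1.8379e+5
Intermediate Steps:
Function('P')(R) = Add(-9, Mul(Rational(1, 9), R))
s = Rational(-133, 9) (s = Add(-3, Add(Add(-2, Add(-9, Mul(Rational(1, 9), 2))), -1)) = Add(-3, Add(Add(-2, Add(-9, Rational(2, 9))), -1)) = Add(-3, Add(Add(-2, Rational(-79, 9)), -1)) = Add(-3, Add(Rational(-97, 9), -1)) = Add(-3, Rational(-106, 9)) = Rational(-133, 9) ≈ -14.778)
Mul(1533, Add(Mul(Function('Z')(-4, 1), Mul(Add(g, -3), Add(-7, s))), -11)) = Mul(1533, Add(Mul(1, Mul(Add(8, -3), Add(-7, Rational(-133, 9)))), -11)) = Mul(1533, Add(Mul(1, Mul(5, Rational(-196, 9))), -11)) = Mul(1533, Add(Mul(1, Rational(-980, 9)), -11)) = Mul(1533, Add(Rational(-980, 9), -11)) = Mul(1533, Rational(-1079, 9)) = Rational(-551369, 3)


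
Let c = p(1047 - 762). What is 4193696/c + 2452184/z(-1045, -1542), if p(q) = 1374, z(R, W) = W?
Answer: 258114868/176559 ≈ 1461.9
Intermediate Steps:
c = 1374
4193696/c + 2452184/z(-1045, -1542) = 4193696/1374 + 2452184/(-1542) = 4193696*(1/1374) + 2452184*(-1/1542) = 2096848/687 - 1226092/771 = 258114868/176559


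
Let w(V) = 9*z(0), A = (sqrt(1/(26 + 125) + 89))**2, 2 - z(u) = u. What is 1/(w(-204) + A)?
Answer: 151/16158 ≈ 0.0093452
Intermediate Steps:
z(u) = 2 - u
A = 13440/151 (A = (sqrt(1/151 + 89))**2 = (sqrt(13440/151))**2 = (8*sqrt(31710)/151)**2 = 13440/151 ≈ 89.007)
w(V) = 18 (w(V) = 9*(2 - 1*0) = 9*(2 + 0) = 9*2 = 18)
1/(w(-204) + A) = 1/(18 + 13440/151) = 1/(16158/151) = 151/16158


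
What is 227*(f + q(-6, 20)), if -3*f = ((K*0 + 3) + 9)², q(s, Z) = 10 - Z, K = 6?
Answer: -13166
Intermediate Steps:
f = -48 (f = -((6*0 + 3) + 9)²/3 = -((0 + 3) + 9)²/3 = -(3 + 9)²/3 = -⅓*12² = -⅓*144 = -48)
227*(f + q(-6, 20)) = 227*(-48 + (10 - 1*20)) = 227*(-48 + (10 - 20)) = 227*(-48 - 10) = 227*(-58) = -13166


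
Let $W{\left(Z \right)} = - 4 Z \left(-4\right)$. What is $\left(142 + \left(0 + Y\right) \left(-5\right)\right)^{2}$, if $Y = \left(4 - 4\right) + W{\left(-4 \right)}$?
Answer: $213444$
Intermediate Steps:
$W{\left(Z \right)} = 16 Z$
$Y = -64$ ($Y = \left(4 - 4\right) + 16 \left(-4\right) = 0 - 64 = -64$)
$\left(142 + \left(0 + Y\right) \left(-5\right)\right)^{2} = \left(142 + \left(0 - 64\right) \left(-5\right)\right)^{2} = \left(142 - -320\right)^{2} = \left(142 + 320\right)^{2} = 462^{2} = 213444$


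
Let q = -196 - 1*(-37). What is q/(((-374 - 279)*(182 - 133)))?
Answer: 159/31997 ≈ 0.0049692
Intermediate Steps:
q = -159 (q = -196 + 37 = -159)
q/(((-374 - 279)*(182 - 133))) = -159*1/((-374 - 279)*(182 - 133)) = -159/((-653*49)) = -159/(-31997) = -159*(-1/31997) = 159/31997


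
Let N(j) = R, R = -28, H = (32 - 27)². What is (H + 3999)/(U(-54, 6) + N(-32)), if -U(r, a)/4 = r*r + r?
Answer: -1006/2869 ≈ -0.35064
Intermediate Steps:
U(r, a) = -4*r - 4*r² (U(r, a) = -4*(r*r + r) = -4*(r² + r) = -4*(r + r²) = -4*r - 4*r²)
H = 25 (H = 5² = 25)
N(j) = -28
(H + 3999)/(U(-54, 6) + N(-32)) = (25 + 3999)/(-4*(-54)*(1 - 54) - 28) = 4024/(-4*(-54)*(-53) - 28) = 4024/(-11448 - 28) = 4024/(-11476) = 4024*(-1/11476) = -1006/2869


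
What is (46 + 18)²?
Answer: 4096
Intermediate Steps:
(46 + 18)² = 64² = 4096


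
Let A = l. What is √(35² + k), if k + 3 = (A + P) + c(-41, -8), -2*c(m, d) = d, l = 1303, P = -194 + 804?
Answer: √3139 ≈ 56.027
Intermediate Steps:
P = 610
c(m, d) = -d/2
A = 1303
k = 1914 (k = -3 + ((1303 + 610) - ½*(-8)) = -3 + (1913 + 4) = -3 + 1917 = 1914)
√(35² + k) = √(35² + 1914) = √(1225 + 1914) = √3139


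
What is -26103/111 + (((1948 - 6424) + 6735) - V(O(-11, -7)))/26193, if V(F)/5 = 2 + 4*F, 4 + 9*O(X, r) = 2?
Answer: -2050397240/8722269 ≈ -235.08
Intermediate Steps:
O(X, r) = -2/9 (O(X, r) = -4/9 + (⅑)*2 = -4/9 + 2/9 = -2/9)
V(F) = 10 + 20*F (V(F) = 5*(2 + 4*F) = 10 + 20*F)
-26103/111 + (((1948 - 6424) + 6735) - V(O(-11, -7)))/26193 = -26103/111 + (((1948 - 6424) + 6735) - (10 + 20*(-2/9)))/26193 = -26103*1/111 + ((-4476 + 6735) - (10 - 40/9))*(1/26193) = -8701/37 + (2259 - 1*50/9)*(1/26193) = -8701/37 + (2259 - 50/9)*(1/26193) = -8701/37 + (20281/9)*(1/26193) = -8701/37 + 20281/235737 = -2050397240/8722269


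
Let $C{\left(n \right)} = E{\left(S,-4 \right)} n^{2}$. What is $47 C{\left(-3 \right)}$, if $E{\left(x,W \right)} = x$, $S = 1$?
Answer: $423$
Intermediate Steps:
$C{\left(n \right)} = n^{2}$ ($C{\left(n \right)} = 1 n^{2} = n^{2}$)
$47 C{\left(-3 \right)} = 47 \left(-3\right)^{2} = 47 \cdot 9 = 423$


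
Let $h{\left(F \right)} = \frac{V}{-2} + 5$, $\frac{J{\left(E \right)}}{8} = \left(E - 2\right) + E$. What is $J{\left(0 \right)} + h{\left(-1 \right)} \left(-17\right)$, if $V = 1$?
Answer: $- \frac{185}{2} \approx -92.5$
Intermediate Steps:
$J{\left(E \right)} = -16 + 16 E$ ($J{\left(E \right)} = 8 \left(\left(E - 2\right) + E\right) = 8 \left(\left(-2 + E\right) + E\right) = 8 \left(-2 + 2 E\right) = -16 + 16 E$)
$h{\left(F \right)} = \frac{9}{2}$ ($h{\left(F \right)} = 1 \frac{1}{-2} + 5 = 1 \left(- \frac{1}{2}\right) + 5 = - \frac{1}{2} + 5 = \frac{9}{2}$)
$J{\left(0 \right)} + h{\left(-1 \right)} \left(-17\right) = \left(-16 + 16 \cdot 0\right) + \frac{9}{2} \left(-17\right) = \left(-16 + 0\right) - \frac{153}{2} = -16 - \frac{153}{2} = - \frac{185}{2}$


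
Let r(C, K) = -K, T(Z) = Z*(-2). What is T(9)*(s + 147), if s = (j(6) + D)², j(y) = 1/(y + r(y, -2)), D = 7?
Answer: -113913/32 ≈ -3559.8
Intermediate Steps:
T(Z) = -2*Z
j(y) = 1/(2 + y) (j(y) = 1/(y - 1*(-2)) = 1/(y + 2) = 1/(2 + y))
s = 3249/64 (s = (1/(2 + 6) + 7)² = (1/8 + 7)² = (⅛ + 7)² = (57/8)² = 3249/64 ≈ 50.766)
T(9)*(s + 147) = (-2*9)*(3249/64 + 147) = -18*12657/64 = -113913/32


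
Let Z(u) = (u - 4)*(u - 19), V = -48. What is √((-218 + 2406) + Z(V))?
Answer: 2*√1418 ≈ 75.313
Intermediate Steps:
Z(u) = (-19 + u)*(-4 + u) (Z(u) = (-4 + u)*(-19 + u) = (-19 + u)*(-4 + u))
√((-218 + 2406) + Z(V)) = √((-218 + 2406) + (76 + (-48)² - 23*(-48))) = √(2188 + (76 + 2304 + 1104)) = √(2188 + 3484) = √5672 = 2*√1418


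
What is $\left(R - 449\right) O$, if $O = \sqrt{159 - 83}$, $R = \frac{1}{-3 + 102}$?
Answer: $- \frac{88900 \sqrt{19}}{99} \approx -3914.2$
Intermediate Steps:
$R = \frac{1}{99} \approx 0.010101$
$O = 2 \sqrt{19}$ ($O = \sqrt{76} = 2 \sqrt{19} \approx 8.7178$)
$\left(R - 449\right) O = \left(\frac{1}{99} - 449\right) 2 \sqrt{19} = - \frac{44450 \cdot 2 \sqrt{19}}{99} = - \frac{88900 \sqrt{19}}{99}$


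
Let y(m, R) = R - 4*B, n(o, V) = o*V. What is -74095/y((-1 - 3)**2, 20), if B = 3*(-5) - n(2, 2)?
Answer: -74095/96 ≈ -771.82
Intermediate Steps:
n(o, V) = V*o
B = -19 (B = 3*(-5) - 2*2 = -15 - 1*4 = -15 - 4 = -19)
y(m, R) = 76 + R (y(m, R) = R - 4*(-19) = R + 76 = 76 + R)
-74095/y((-1 - 3)**2, 20) = -74095/(76 + 20) = -74095/96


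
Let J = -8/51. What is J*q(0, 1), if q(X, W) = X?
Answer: 0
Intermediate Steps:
J = -8/51 (J = -8*1/51 = -8/51 ≈ -0.15686)
J*q(0, 1) = -8/51*0 = 0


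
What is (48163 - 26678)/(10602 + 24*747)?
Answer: 4297/5706 ≈ 0.75307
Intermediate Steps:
(48163 - 26678)/(10602 + 24*747) = 21485/(10602 + 17928) = 21485/28530 = 21485*(1/28530) = 4297/5706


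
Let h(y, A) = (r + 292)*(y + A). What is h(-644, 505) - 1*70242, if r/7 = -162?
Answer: 46796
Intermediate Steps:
r = -1134 (r = 7*(-162) = -1134)
h(y, A) = -842*A - 842*y (h(y, A) = (-1134 + 292)*(y + A) = -842*(A + y) = -842*A - 842*y)
h(-644, 505) - 1*70242 = (-842*505 - 842*(-644)) - 1*70242 = (-425210 + 542248) - 70242 = 117038 - 70242 = 46796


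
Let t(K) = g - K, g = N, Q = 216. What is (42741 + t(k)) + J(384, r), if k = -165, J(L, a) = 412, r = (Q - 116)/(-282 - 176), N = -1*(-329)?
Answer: 43647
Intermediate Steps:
N = 329
r = -50/229 (r = (216 - 116)/(-282 - 176) = 100/(-458) = 100*(-1/458) = -50/229 ≈ -0.21834)
g = 329
t(K) = 329 - K
(42741 + t(k)) + J(384, r) = (42741 + (329 - 1*(-165))) + 412 = (42741 + (329 + 165)) + 412 = (42741 + 494) + 412 = 43235 + 412 = 43647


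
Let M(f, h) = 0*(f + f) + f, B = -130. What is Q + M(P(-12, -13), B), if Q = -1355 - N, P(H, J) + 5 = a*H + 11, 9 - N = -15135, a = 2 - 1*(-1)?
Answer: -16529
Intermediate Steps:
a = 3 (a = 2 + 1 = 3)
N = 15144 (N = 9 - 1*(-15135) = 9 + 15135 = 15144)
P(H, J) = 6 + 3*H (P(H, J) = -5 + (3*H + 11) = -5 + (11 + 3*H) = 6 + 3*H)
M(f, h) = f (M(f, h) = 0*(2*f) + f = 0 + f = f)
Q = -16499 (Q = -1355 - 1*15144 = -1355 - 15144 = -16499)
Q + M(P(-12, -13), B) = -16499 + (6 + 3*(-12)) = -16499 + (6 - 36) = -16499 - 30 = -16529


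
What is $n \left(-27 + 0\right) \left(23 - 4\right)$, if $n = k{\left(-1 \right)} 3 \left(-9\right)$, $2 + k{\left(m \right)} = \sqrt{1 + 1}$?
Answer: $-27702 + 13851 \sqrt{2} \approx -8113.7$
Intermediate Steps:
$k{\left(m \right)} = -2 + \sqrt{2}$ ($k{\left(m \right)} = -2 + \sqrt{1 + 1} = -2 + \sqrt{2}$)
$n = 54 - 27 \sqrt{2}$ ($n = \left(-2 + \sqrt{2}\right) 3 \left(-9\right) = \left(-2 + \sqrt{2}\right) \left(-27\right) = 54 - 27 \sqrt{2} \approx 15.816$)
$n \left(-27 + 0\right) \left(23 - 4\right) = \left(54 - 27 \sqrt{2}\right) \left(-27 + 0\right) \left(23 - 4\right) = \left(54 - 27 \sqrt{2}\right) \left(\left(-27\right) 19\right) = \left(54 - 27 \sqrt{2}\right) \left(-513\right) = -27702 + 13851 \sqrt{2}$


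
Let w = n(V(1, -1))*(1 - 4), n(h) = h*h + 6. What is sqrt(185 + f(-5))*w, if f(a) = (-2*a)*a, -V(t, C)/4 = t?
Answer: -198*sqrt(15) ≈ -766.85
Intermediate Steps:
V(t, C) = -4*t
f(a) = -2*a**2
n(h) = 6 + h**2 (n(h) = h**2 + 6 = 6 + h**2)
w = -66 (w = (6 + (-4*1)**2)*(1 - 4) = (6 + (-4)**2)*(-3) = (6 + 16)*(-3) = 22*(-3) = -66)
sqrt(185 + f(-5))*w = sqrt(185 - 2*(-5)**2)*(-66) = sqrt(185 - 2*25)*(-66) = sqrt(185 - 50)*(-66) = sqrt(135)*(-66) = (3*sqrt(15))*(-66) = -198*sqrt(15)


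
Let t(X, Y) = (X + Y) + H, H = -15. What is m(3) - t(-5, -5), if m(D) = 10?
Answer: 35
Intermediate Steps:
t(X, Y) = -15 + X + Y (t(X, Y) = (X + Y) - 15 = -15 + X + Y)
m(3) - t(-5, -5) = 10 - (-15 - 5 - 5) = 10 - 1*(-25) = 10 + 25 = 35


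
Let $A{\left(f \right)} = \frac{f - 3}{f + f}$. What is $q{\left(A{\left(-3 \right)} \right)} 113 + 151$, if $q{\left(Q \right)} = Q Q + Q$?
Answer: $377$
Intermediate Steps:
$A{\left(f \right)} = \frac{-3 + f}{2 f}$
$q{\left(Q \right)} = Q + Q^{2}$ ($q{\left(Q \right)} = Q^{2} + Q = Q + Q^{2}$)
$q{\left(A{\left(-3 \right)} \right)} 113 + 151 = \frac{-3 - 3}{2 \left(-3\right)} \left(1 + \frac{-3 - 3}{2 \left(-3\right)}\right) 113 + 151 = \frac{1}{2} \left(- \frac{1}{3}\right) \left(-6\right) \left(1 + \frac{1}{2} \left(- \frac{1}{3}\right) \left(-6\right)\right) 113 + 151 = 1 \left(1 + 1\right) 113 + 151 = 1 \cdot 2 \cdot 113 + 151 = 2 \cdot 113 + 151 = 226 + 151 = 377$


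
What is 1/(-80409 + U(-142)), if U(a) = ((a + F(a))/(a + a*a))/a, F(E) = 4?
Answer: -473854/38102126263 ≈ -1.2436e-5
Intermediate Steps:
U(a) = (4 + a)/(a*(a + a²)) (U(a) = ((a + 4)/(a + a*a))/a = ((4 + a)/(a + a²))/a = (4 + a)/(a*(a + a²)))
1/(-80409 + U(-142)) = 1/(-80409 + (4 - 142)/((-142)²*(1 - 142))) = 1/(-80409 + (1/20164)*(-138)/(-141)) = 1/(-80409 + (1/20164)*(-1/141)*(-138)) = 1/(-80409 + 23/473854) = 1/(-38102126263/473854) = -473854/38102126263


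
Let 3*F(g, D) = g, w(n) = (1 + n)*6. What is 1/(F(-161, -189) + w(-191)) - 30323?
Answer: -108586666/3581 ≈ -30323.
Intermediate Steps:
w(n) = 6 + 6*n
F(g, D) = g/3
1/(F(-161, -189) + w(-191)) - 30323 = 1/((⅓)*(-161) + (6 + 6*(-191))) - 30323 = 1/(-161/3 + (6 - 1146)) - 30323 = 1/(-161/3 - 1140) - 30323 = 1/(-3581/3) - 30323 = -3/3581 - 30323 = -108586666/3581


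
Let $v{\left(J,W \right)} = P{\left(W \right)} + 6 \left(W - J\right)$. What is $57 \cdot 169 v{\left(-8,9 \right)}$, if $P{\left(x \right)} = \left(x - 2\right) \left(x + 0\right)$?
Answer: $1589445$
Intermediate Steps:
$P{\left(x \right)} = x \left(-2 + x\right)$ ($P{\left(x \right)} = \left(-2 + x\right) x = x \left(-2 + x\right)$)
$v{\left(J,W \right)} = - 6 J + 6 W + W \left(-2 + W\right)$ ($v{\left(J,W \right)} = W \left(-2 + W\right) + 6 \left(W - J\right) = W \left(-2 + W\right) - \left(- 6 W + 6 J\right) = - 6 J + 6 W + W \left(-2 + W\right)$)
$57 \cdot 169 v{\left(-8,9 \right)} = 57 \cdot 169 \left(9^{2} - -48 + 4 \cdot 9\right) = 9633 \left(81 + 48 + 36\right) = 9633 \cdot 165 = 1589445$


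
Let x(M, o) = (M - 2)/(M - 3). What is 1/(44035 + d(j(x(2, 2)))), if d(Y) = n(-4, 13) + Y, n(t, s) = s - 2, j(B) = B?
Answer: 1/44046 ≈ 2.2704e-5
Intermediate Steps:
x(M, o) = (-2 + M)/(-3 + M)
n(t, s) = -2 + s
d(Y) = 11 + Y (d(Y) = (-2 + 13) + Y = 11 + Y)
1/(44035 + d(j(x(2, 2)))) = 1/(44035 + (11 + (-2 + 2)/(-3 + 2))) = 1/(44035 + (11 + 0/(-1))) = 1/(44035 + (11 - 1*0)) = 1/(44035 + (11 + 0)) = 1/(44035 + 11) = 1/44046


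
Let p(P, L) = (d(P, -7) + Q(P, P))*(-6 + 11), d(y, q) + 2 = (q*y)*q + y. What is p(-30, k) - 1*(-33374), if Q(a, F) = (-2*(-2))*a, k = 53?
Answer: 25264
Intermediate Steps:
d(y, q) = -2 + y + y*q² (d(y, q) = -2 + ((q*y)*q + y) = -2 + (y*q² + y) = -2 + (y + y*q²) = -2 + y + y*q²)
Q(a, F) = 4*a
p(P, L) = -10 + 270*P (p(P, L) = ((-2 + P + P*(-7)²) + 4*P)*(-6 + 11) = ((-2 + P + P*49) + 4*P)*5 = ((-2 + P + 49*P) + 4*P)*5 = ((-2 + 50*P) + 4*P)*5 = (-2 + 54*P)*5 = -10 + 270*P)
p(-30, k) - 1*(-33374) = (-10 + 270*(-30)) - 1*(-33374) = (-10 - 8100) + 33374 = -8110 + 33374 = 25264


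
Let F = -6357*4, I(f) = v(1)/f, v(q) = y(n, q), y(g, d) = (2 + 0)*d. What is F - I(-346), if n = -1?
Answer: -4399043/173 ≈ -25428.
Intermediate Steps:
y(g, d) = 2*d
v(q) = 2*q
I(f) = 2/f (I(f) = (2*1)/f = 2/f)
F = -25428
F - I(-346) = -25428 - 2/(-346) = -25428 - 2*(-1)/346 = -25428 - 1*(-1/173) = -25428 + 1/173 = -4399043/173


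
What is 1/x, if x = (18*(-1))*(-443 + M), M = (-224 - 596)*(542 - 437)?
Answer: 1/1557774 ≈ 6.4194e-7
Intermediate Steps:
M = -86100 (M = -820*105 = -86100)
x = 1557774 (x = (18*(-1))*(-443 - 86100) = -18*(-86543) = 1557774)
1/x = 1/1557774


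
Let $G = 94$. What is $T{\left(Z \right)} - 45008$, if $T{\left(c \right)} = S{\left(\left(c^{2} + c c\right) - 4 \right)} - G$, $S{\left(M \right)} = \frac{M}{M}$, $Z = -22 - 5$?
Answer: $-45101$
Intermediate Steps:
$Z = -27$ ($Z = -22 - 5 = -27$)
$S{\left(M \right)} = 1$
$T{\left(c \right)} = -93$ ($T{\left(c \right)} = 1 - 94 = -93$)
$T{\left(Z \right)} - 45008 = -93 - 45008 = -45101$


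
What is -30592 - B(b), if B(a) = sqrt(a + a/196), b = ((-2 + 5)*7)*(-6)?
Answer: -30592 - 3*I*sqrt(2758)/14 ≈ -30592.0 - 11.254*I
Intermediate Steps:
b = -126 (b = (3*7)*(-6) = 21*(-6) = -126)
B(a) = sqrt(197)*sqrt(a)/14 (B(a) = sqrt(a + a*(1/196)) = sqrt(a + a/196) = sqrt(197*a/196) = sqrt(197)*sqrt(a)/14)
-30592 - B(b) = -30592 - sqrt(197)*sqrt(-126)/14 = -30592 - sqrt(197)*3*I*sqrt(14)/14 = -30592 - 3*I*sqrt(2758)/14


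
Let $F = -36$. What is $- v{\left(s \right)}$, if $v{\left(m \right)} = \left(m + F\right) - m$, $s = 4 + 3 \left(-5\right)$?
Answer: $36$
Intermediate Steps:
$s = -11$ ($s = 4 - 15 = -11$)
$v{\left(m \right)} = -36$ ($v{\left(m \right)} = \left(m - 36\right) - m = \left(-36 + m\right) - m = -36$)
$- v{\left(s \right)} = \left(-1\right) \left(-36\right) = 36$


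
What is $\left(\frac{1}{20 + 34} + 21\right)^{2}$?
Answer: $\frac{1288225}{2916} \approx 441.78$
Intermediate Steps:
$\left(\frac{1}{20 + 34} + 21\right)^{2} = \left(\frac{1}{54} + 21\right)^{2} = \left(\frac{1135}{54}\right)^{2} = \frac{1288225}{2916}$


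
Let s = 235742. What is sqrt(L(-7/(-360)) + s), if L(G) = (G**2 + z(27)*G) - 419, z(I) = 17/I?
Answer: sqrt(274480761921)/1080 ≈ 485.10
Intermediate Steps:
L(G) = -419 + G**2 + 17*G/27 (L(G) = (G**2 + (17/27)*G) - 419 = (G**2 + (17*(1/27))*G) - 419 = (G**2 + 17*G/27) - 419 = -419 + G**2 + 17*G/27)
sqrt(L(-7/(-360)) + s) = sqrt((-419 + (-7/(-360))**2 + 17*(-7/(-360))/27) + 235742) = sqrt((-419 + (-7*(-1/360))**2 + 17*(-7*(-1/360))/27) + 235742) = sqrt((-419 + (7/360)**2 + (17/27)*(7/360)) + 235742) = sqrt((-419 + 49/129600 + 119/9720) + 235742) = sqrt(-162902293/388800 + 235742) = sqrt(91493587307/388800) = sqrt(274480761921)/1080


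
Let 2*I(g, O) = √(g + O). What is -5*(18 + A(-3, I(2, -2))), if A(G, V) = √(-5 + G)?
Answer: -90 - 10*I*√2 ≈ -90.0 - 14.142*I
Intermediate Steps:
I(g, O) = √(O + g)/2 (I(g, O) = √(g + O)/2 = √(O + g)/2)
-5*(18 + A(-3, I(2, -2))) = -5*(18 + √(-5 - 3)) = -5*(18 + √(-8)) = -5*(18 + 2*I*√2) = -90 - 10*I*√2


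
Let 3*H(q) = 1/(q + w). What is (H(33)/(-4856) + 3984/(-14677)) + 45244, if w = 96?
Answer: 1247915920780811/27582075144 ≈ 45244.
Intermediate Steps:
H(q) = 1/(3*(96 + q)) (H(q) = 1/(3*(q + 96)) = 1/(3*(96 + q)))
(H(33)/(-4856) + 3984/(-14677)) + 45244 = ((1/(3*(96 + 33)))/(-4856) + 3984/(-14677)) + 45244 = (((1/3)/129)*(-1/4856) + 3984*(-1/14677)) + 45244 = (((1/3)*(1/129))*(-1/4856) - 3984/14677) + 45244 = ((1/387)*(-1/4856) - 3984/14677) + 45244 = (-1/1879272 - 3984/14677) + 45244 = -7487034325/27582075144 + 45244 = 1247915920780811/27582075144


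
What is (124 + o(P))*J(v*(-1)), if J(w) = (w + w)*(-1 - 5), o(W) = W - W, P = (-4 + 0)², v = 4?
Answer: 5952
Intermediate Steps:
P = 16 (P = (-4)² = 16)
o(W) = 0
J(w) = -12*w (J(w) = (2*w)*(-6) = -12*w)
(124 + o(P))*J(v*(-1)) = (124 + 0)*(-48*(-1)) = 124*(-12*(-4)) = 124*48 = 5952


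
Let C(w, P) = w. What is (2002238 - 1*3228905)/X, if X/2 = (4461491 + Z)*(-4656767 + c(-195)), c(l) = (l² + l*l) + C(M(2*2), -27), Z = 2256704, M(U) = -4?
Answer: 408889/20516117945730 ≈ 1.9930e-8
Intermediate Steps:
c(l) = -4 + 2*l² (c(l) = (l² + l*l) - 4 = (l² + l²) - 4 = 2*l² - 4 = -4 + 2*l²)
X = -61548353837190 (X = 2*((4461491 + 2256704)*(-4656767 + (-4 + 2*(-195)²))) = 2*(6718195*(-4656767 + (-4 + 2*38025))) = 2*(6718195*(-4656767 + (-4 + 76050))) = 2*(6718195*(-4656767 + 76046)) = 2*(6718195*(-4580721)) = 2*(-30774176918595) = -61548353837190)
(2002238 - 1*3228905)/X = (2002238 - 1*3228905)/(-61548353837190) = (2002238 - 3228905)*(-1/61548353837190) = -1226667*(-1/61548353837190) = 408889/20516117945730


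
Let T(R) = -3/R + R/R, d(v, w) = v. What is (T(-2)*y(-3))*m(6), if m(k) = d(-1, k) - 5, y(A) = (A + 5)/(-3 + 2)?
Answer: 30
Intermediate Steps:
T(R) = 1 - 3/R (T(R) = -3/R + 1 = 1 - 3/R)
y(A) = -5 - A (y(A) = (5 + A)/(-1) = (5 + A)*(-1) = -5 - A)
m(k) = -6 (m(k) = -1 - 5 = -6)
(T(-2)*y(-3))*m(6) = (((-3 - 2)/(-2))*(-5 - 1*(-3)))*(-6) = ((-½*(-5))*(-5 + 3))*(-6) = ((5/2)*(-2))*(-6) = -5*(-6) = 30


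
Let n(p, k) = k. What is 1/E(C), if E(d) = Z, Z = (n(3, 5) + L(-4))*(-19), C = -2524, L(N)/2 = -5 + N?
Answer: 1/247 ≈ 0.0040486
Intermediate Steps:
L(N) = -10 + 2*N (L(N) = 2*(-5 + N) = -10 + 2*N)
Z = 247 (Z = (5 + (-10 + 2*(-4)))*(-19) = (5 + (-10 - 8))*(-19) = (5 - 18)*(-19) = -13*(-19) = 247)
E(d) = 247
1/E(C) = 1/247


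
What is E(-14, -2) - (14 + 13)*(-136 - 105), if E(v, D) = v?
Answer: 6493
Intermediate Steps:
E(-14, -2) - (14 + 13)*(-136 - 105) = -14 - (14 + 13)*(-136 - 105) = -14 - 27*(-241) = -14 - 1*(-6507) = -14 + 6507 = 6493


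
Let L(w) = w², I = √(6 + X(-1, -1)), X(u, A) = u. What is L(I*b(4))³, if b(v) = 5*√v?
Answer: 125000000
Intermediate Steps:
I = √5 (I = √(6 - 1) = √5 ≈ 2.2361)
L(I*b(4))³ = ((√5*(5*√4))²)³ = ((√5*(5*2))²)³ = ((√5*10)²)³ = ((10*√5)²)³ = 500³ = 125000000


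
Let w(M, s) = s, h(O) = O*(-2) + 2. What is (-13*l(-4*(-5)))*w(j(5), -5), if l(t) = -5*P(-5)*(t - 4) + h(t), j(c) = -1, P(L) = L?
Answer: 23530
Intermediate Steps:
h(O) = 2 - 2*O (h(O) = -2*O + 2 = 2 - 2*O)
l(t) = -98 + 23*t (l(t) = -(-25)*(t - 4) + (2 - 2*t) = -(-25)*(-4 + t) + (2 - 2*t) = -5*(20 - 5*t) + (2 - 2*t) = (-100 + 25*t) + (2 - 2*t) = -98 + 23*t)
(-13*l(-4*(-5)))*w(j(5), -5) = -13*(-98 + 23*(-4*(-5)))*(-5) = -13*(-98 + 23*20)*(-5) = -13*(-98 + 460)*(-5) = -13*362*(-5) = -4706*(-5) = 23530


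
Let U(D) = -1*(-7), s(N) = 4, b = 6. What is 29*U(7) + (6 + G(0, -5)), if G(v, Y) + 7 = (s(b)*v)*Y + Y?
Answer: 197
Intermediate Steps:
G(v, Y) = -7 + Y + 4*Y*v (G(v, Y) = -7 + ((4*v)*Y + Y) = -7 + (4*Y*v + Y) = -7 + (Y + 4*Y*v) = -7 + Y + 4*Y*v)
U(D) = 7
29*U(7) + (6 + G(0, -5)) = 29*7 + (6 + (-7 - 5 + 4*(-5)*0)) = 203 + (6 + (-7 - 5 + 0)) = 203 + (6 - 12) = 203 - 6 = 197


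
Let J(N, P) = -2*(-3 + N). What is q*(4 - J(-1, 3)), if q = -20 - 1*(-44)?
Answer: -96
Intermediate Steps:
J(N, P) = 6 - 2*N
q = 24 (q = -20 + 44 = 24)
q*(4 - J(-1, 3)) = 24*(4 - (6 - 2*(-1))) = 24*(4 - (6 + 2)) = 24*(4 - 1*8) = 24*(4 - 8) = 24*(-4) = -96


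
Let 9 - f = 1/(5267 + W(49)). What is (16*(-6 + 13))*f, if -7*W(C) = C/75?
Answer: 199084872/197509 ≈ 1008.0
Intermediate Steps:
W(C) = -C/525 (W(C) = -C/(7*75) = -C/525)
f = 3555087/395018 (f = 9 - 1/(5267 - 1/525*49) = 9 - 1/(5267 - 7/75) = 9 - 1/395018/75 = 9 - 1*75/395018 = 9 - 75/395018 = 3555087/395018 ≈ 8.9998)
(16*(-6 + 13))*f = (16*(-6 + 13))*(3555087/395018) = (16*7)*(3555087/395018) = 112*(3555087/395018) = 199084872/197509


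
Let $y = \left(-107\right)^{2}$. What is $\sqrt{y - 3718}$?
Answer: $3 \sqrt{859} \approx 87.926$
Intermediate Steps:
$y = 11449$
$\sqrt{y - 3718} = \sqrt{11449 - 3718} = \sqrt{7731} = 3 \sqrt{859}$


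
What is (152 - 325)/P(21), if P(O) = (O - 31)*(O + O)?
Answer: 173/420 ≈ 0.41190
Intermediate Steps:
P(O) = 2*O*(-31 + O) (P(O) = (-31 + O)*(2*O) = 2*O*(-31 + O))
(152 - 325)/P(21) = (152 - 325)/((2*21*(-31 + 21))) = -173/(2*21*(-10)) = -173/(-420) = -173*(-1/420) = 173/420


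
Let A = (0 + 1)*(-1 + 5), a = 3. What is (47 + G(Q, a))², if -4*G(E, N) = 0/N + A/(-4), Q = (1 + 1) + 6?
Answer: 35721/16 ≈ 2232.6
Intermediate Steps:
Q = 8 (Q = 2 + 6 = 8)
A = 4 (A = 1*4 = 4)
G(E, N) = ¼ (G(E, N) = -(0/N + 4/(-4))/4 = -(0 + 4*(-¼))/4 = -(0 - 1)/4 = -¼*(-1) = ¼)
(47 + G(Q, a))² = (47 + ¼)² = (189/4)² = 35721/16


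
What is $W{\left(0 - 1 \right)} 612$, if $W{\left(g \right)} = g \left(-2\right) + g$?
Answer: $612$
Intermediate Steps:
$W{\left(g \right)} = - g$ ($W{\left(g \right)} = - 2 g + g = - g$)
$W{\left(0 - 1 \right)} 612 = - (0 - 1) 612 = \left(-1\right) \left(-1\right) 612 = 1 \cdot 612 = 612$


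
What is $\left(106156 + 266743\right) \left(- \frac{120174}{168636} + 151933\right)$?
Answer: $\frac{69232896393097}{1222} \approx 5.6655 \cdot 10^{10}$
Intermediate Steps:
$\left(106156 + 266743\right) \left(- \frac{120174}{168636} + 151933\right) = 372899 \left(\left(-120174\right) \frac{1}{168636} + 151933\right) = 372899 \left(- \frac{20029}{28106} + 151933\right) = 372899 \cdot \frac{4270208869}{28106} = \frac{69232896393097}{1222}$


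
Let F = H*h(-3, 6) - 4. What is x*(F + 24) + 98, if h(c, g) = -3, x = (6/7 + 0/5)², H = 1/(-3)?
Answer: 794/7 ≈ 113.43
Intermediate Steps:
H = -⅓ ≈ -0.33333
x = 36/49 (x = (6*(⅐) + 0*(⅕))² = (6/7 + 0)² = (6/7)² = 36/49 ≈ 0.73469)
F = -3 (F = -⅓*(-3) - 4 = 1 - 4 = -3)
x*(F + 24) + 98 = 36*(-3 + 24)/49 + 98 = (36/49)*21 + 98 = 108/7 + 98 = 794/7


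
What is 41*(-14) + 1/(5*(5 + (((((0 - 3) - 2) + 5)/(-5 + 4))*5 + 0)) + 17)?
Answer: -24107/42 ≈ -573.98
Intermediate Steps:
41*(-14) + 1/(5*(5 + (((((0 - 3) - 2) + 5)/(-5 + 4))*5 + 0)) + 17) = -574 + 1/(5*(5 + ((((-3 - 2) + 5)/(-1))*5 + 0)) + 17) = -574 + 1/(5*(5 + (((-5 + 5)*(-1))*5 + 0)) + 17) = -574 + 1/(5*(5 + ((0*(-1))*5 + 0)) + 17) = -574 + 1/(5*(5 + (0*5 + 0)) + 17) = -574 + 1/(5*(5 + (0 + 0)) + 17) = -574 + 1/(5*(5 + 0) + 17) = -574 + 1/(5*5 + 17) = -574 + 1/(25 + 17) = -574 + 1/42 = -24107/42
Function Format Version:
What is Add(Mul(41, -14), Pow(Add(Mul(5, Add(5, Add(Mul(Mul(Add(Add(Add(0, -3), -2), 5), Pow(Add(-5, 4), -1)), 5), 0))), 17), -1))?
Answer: Rational(-24107, 42) ≈ -573.98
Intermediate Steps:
Add(Mul(41, -14), Pow(Add(Mul(5, Add(5, Add(Mul(Mul(Add(Add(Add(0, -3), -2), 5), Pow(Add(-5, 4), -1)), 5), 0))), 17), -1)) = Add(-574, Pow(Add(Mul(5, Add(5, Add(Mul(Mul(Add(Add(-3, -2), 5), Pow(-1, -1)), 5), 0))), 17), -1)) = Add(-574, Pow(Add(Mul(5, Add(5, Add(Mul(Mul(Add(-5, 5), -1), 5), 0))), 17), -1)) = Add(-574, Pow(Add(Mul(5, Add(5, Add(Mul(Mul(0, -1), 5), 0))), 17), -1)) = Add(-574, Pow(Add(Mul(5, Add(5, Add(Mul(0, 5), 0))), 17), -1)) = Add(-574, Pow(Add(Mul(5, Add(5, Add(0, 0))), 17), -1)) = Add(-574, Pow(Add(Mul(5, Add(5, 0)), 17), -1)) = Add(-574, Pow(Add(Mul(5, 5), 17), -1)) = Add(-574, Pow(Add(25, 17), -1)) = Add(-574, Pow(42, -1)) = Add(-574, Rational(1, 42)) = Rational(-24107, 42)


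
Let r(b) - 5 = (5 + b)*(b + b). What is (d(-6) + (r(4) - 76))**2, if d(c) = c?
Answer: 25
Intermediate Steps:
r(b) = 5 + 2*b*(5 + b) (r(b) = 5 + (5 + b)*(b + b) = 5 + (5 + b)*(2*b) = 5 + 2*b*(5 + b))
(d(-6) + (r(4) - 76))**2 = (-6 + ((5 + 2*4**2 + 10*4) - 76))**2 = (-6 + ((5 + 2*16 + 40) - 76))**2 = (-6 + ((5 + 32 + 40) - 76))**2 = (-6 + (77 - 76))**2 = (-6 + 1)**2 = (-5)**2 = 25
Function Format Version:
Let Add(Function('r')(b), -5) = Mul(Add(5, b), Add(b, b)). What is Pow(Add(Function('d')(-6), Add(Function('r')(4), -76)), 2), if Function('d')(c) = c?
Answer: 25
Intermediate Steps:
Function('r')(b) = Add(5, Mul(2, b, Add(5, b))) (Function('r')(b) = Add(5, Mul(Add(5, b), Add(b, b))) = Add(5, Mul(Add(5, b), Mul(2, b))) = Add(5, Mul(2, b, Add(5, b))))
Pow(Add(Function('d')(-6), Add(Function('r')(4), -76)), 2) = Pow(Add(-6, Add(Add(5, Mul(2, Pow(4, 2)), Mul(10, 4)), -76)), 2) = Pow(Add(-6, Add(Add(5, Mul(2, 16), 40), -76)), 2) = Pow(Add(-6, Add(Add(5, 32, 40), -76)), 2) = Pow(Add(-6, Add(77, -76)), 2) = Pow(Add(-6, 1), 2) = Pow(-5, 2) = 25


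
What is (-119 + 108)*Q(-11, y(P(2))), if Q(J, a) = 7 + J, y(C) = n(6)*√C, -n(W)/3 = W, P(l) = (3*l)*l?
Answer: 44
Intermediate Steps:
P(l) = 3*l²
n(W) = -3*W
y(C) = -18*√C (y(C) = (-3*6)*√C = -18*√C)
(-119 + 108)*Q(-11, y(P(2))) = (-119 + 108)*(7 - 11) = -11*(-4) = 44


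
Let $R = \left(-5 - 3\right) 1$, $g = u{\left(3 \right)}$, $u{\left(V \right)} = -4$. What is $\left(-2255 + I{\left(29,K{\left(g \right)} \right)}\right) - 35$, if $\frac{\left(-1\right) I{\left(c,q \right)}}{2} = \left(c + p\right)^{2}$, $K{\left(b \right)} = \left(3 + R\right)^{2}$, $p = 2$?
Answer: $-4212$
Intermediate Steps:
$g = -4$
$R = -8$ ($R = \left(-8\right) 1 = -8$)
$K{\left(b \right)} = 25$ ($K{\left(b \right)} = \left(3 - 8\right)^{2} = \left(-5\right)^{2} = 25$)
$I{\left(c,q \right)} = - 2 \left(2 + c\right)^{2}$ ($I{\left(c,q \right)} = - 2 \left(c + 2\right)^{2} = - 2 \left(2 + c\right)^{2}$)
$\left(-2255 + I{\left(29,K{\left(g \right)} \right)}\right) - 35 = \left(-2255 - 2 \left(2 + 29\right)^{2}\right) - 35 = \left(-2255 - 2 \cdot 31^{2}\right) - 35 = \left(-2255 - 1922\right) - 35 = -4177 - 35 = -4212$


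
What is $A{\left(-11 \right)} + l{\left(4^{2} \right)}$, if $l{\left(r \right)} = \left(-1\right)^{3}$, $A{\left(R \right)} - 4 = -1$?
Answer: $2$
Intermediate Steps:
$A{\left(R \right)} = 3$ ($A{\left(R \right)} = 4 - 1 = 3$)
$l{\left(r \right)} = -1$
$A{\left(-11 \right)} + l{\left(4^{2} \right)} = 3 - 1 = 2$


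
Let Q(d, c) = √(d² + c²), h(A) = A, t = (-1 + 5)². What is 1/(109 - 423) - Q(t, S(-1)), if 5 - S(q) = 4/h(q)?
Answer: -1/314 - √337 ≈ -18.361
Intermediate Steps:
t = 16 (t = 4² = 16)
S(q) = 5 - 4/q
Q(d, c) = √(c² + d²)
1/(109 - 423) - Q(t, S(-1)) = 1/(109 - 423) - √((5 - 4/(-1))² + 16²) = 1/(-314) - √((5 - 4*(-1))² + 256) = -1/314 - √((5 + 4)² + 256) = -1/314 - √(9² + 256) = -1/314 - √(81 + 256) = -1/314 - √337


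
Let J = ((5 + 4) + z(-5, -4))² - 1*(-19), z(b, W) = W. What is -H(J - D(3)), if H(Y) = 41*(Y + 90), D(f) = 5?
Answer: -5289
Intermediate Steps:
J = 44 (J = ((5 + 4) - 4)² - 1*(-19) = (9 - 4)² + 19 = 5² + 19 = 25 + 19 = 44)
H(Y) = 3690 + 41*Y (H(Y) = 41*(90 + Y) = 3690 + 41*Y)
-H(J - D(3)) = -(3690 + 41*(44 - 1*5)) = -(3690 + 41*(44 - 5)) = -(3690 + 41*39) = -(3690 + 1599) = -1*5289 = -5289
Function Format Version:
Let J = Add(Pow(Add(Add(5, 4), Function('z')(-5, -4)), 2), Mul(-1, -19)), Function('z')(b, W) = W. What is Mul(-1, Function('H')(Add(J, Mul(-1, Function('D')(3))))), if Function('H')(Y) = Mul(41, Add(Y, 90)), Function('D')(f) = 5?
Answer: -5289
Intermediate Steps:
J = 44 (J = Add(Pow(Add(Add(5, 4), -4), 2), Mul(-1, -19)) = Add(Pow(Add(9, -4), 2), 19) = Add(Pow(5, 2), 19) = Add(25, 19) = 44)
Function('H')(Y) = Add(3690, Mul(41, Y)) (Function('H')(Y) = Mul(41, Add(90, Y)) = Add(3690, Mul(41, Y)))
Mul(-1, Function('H')(Add(J, Mul(-1, Function('D')(3))))) = Mul(-1, Add(3690, Mul(41, Add(44, Mul(-1, 5))))) = Mul(-1, Add(3690, Mul(41, Add(44, -5)))) = Mul(-1, Add(3690, Mul(41, 39))) = Mul(-1, Add(3690, 1599)) = Mul(-1, 5289) = -5289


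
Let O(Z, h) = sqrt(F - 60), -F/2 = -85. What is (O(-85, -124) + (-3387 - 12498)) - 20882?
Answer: -36767 + sqrt(110) ≈ -36757.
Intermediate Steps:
F = 170 (F = -2*(-85) = 170)
O(Z, h) = sqrt(110) (O(Z, h) = sqrt(170 - 60) = sqrt(110))
(O(-85, -124) + (-3387 - 12498)) - 20882 = (sqrt(110) + (-3387 - 12498)) - 20882 = (sqrt(110) - 15885) - 20882 = (-15885 + sqrt(110)) - 20882 = -36767 + sqrt(110)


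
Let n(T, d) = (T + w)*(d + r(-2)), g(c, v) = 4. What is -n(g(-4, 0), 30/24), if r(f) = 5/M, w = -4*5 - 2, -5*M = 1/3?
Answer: -2655/2 ≈ -1327.5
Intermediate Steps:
M = -1/15 (M = -1/5/3 = -1/5*1/3 = -1/15 ≈ -0.066667)
w = -22 (w = -20 - 2 = -22)
r(f) = -75 (r(f) = 5/(-1/15) = 5*(-15) = -75)
n(T, d) = (-75 + d)*(-22 + T) (n(T, d) = (T - 22)*(d - 75) = (-22 + T)*(-75 + d) = (-75 + d)*(-22 + T))
-n(g(-4, 0), 30/24) = -(1650 - 75*4 - 660/24 + 4*(30/24)) = -(1650 - 300 - 660/24 + 4*(30*(1/24))) = -(1650 - 300 - 22*5/4 + 4*(5/4)) = -(1650 - 300 - 55/2 + 5) = -1*2655/2 = -2655/2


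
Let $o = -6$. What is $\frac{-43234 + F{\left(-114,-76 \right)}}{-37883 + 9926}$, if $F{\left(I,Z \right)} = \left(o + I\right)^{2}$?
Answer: $\frac{28834}{27957} \approx 1.0314$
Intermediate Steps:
$F{\left(I,Z \right)} = \left(-6 + I\right)^{2}$
$\frac{-43234 + F{\left(-114,-76 \right)}}{-37883 + 9926} = \frac{-43234 + \left(-6 - 114\right)^{2}}{-37883 + 9926} = \frac{-43234 + \left(-120\right)^{2}}{-27957} = \left(-43234 + 14400\right) \left(- \frac{1}{27957}\right) = \left(-28834\right) \left(- \frac{1}{27957}\right) = \frac{28834}{27957}$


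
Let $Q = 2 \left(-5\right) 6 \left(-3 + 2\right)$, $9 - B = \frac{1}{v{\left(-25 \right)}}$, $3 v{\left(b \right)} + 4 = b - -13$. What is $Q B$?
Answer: $\frac{2205}{4} \approx 551.25$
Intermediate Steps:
$v{\left(b \right)} = 3 + \frac{b}{3}$ ($v{\left(b \right)} = - \frac{4}{3} + \frac{b - -13}{3} = - \frac{4}{3} + \frac{b + 13}{3} = - \frac{4}{3} + \frac{13 + b}{3} = - \frac{4}{3} + \left(\frac{13}{3} + \frac{b}{3}\right) = 3 + \frac{b}{3}$)
$B = \frac{147}{16}$ ($B = 9 - \frac{1}{3 + \frac{1}{3} \left(-25\right)} = 9 - \frac{1}{3 - \frac{25}{3}} = 9 - \frac{1}{- \frac{16}{3}} = 9 - - \frac{3}{16} = 9 + \frac{3}{16} = \frac{147}{16} \approx 9.1875$)
$Q = 60$ ($Q = - 10 \cdot 6 \left(-1\right) = \left(-10\right) \left(-6\right) = 60$)
$Q B = 60 \cdot \frac{147}{16} = \frac{2205}{4}$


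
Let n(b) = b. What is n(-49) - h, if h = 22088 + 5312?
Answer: -27449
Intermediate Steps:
h = 27400
n(-49) - h = -49 - 1*27400 = -49 - 27400 = -27449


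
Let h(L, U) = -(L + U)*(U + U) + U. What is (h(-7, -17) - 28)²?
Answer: 741321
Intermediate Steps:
h(L, U) = U - 2*U*(L + U) (h(L, U) = -(L + U)*2*U + U = -2*U*(L + U) + U = U - 2*U*(L + U))
(h(-7, -17) - 28)² = (-17*(1 - 2*(-7) - 2*(-17)) - 28)² = (-17*(1 + 14 + 34) - 28)² = (-17*49 - 28)² = (-833 - 28)² = (-861)² = 741321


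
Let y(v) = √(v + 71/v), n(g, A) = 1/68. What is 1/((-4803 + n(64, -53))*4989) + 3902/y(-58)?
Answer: -68/1629422367 - 3902*I*√199230/3435 ≈ -4.1733e-8 - 507.04*I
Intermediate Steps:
n(g, A) = 1/68
1/((-4803 + n(64, -53))*4989) + 3902/y(-58) = 1/((-4803 + 1/68)*4989) + 3902/(√(-58 + 71/(-58))) = (1/4989)/(-326603/68) + 3902/(√(-58 + 71*(-1/58))) = -68/326603*1/4989 + 3902/(√(-58 - 71/58)) = -68/1629422367 + 3902/(√(-3435/58)) = -68/1629422367 + 3902/((I*√199230/58)) = -68/1629422367 + 3902*(-I*√199230/3435) = -68/1629422367 - 3902*I*√199230/3435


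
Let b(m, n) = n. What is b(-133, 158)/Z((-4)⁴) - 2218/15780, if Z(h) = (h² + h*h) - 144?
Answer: -35988133/258255480 ≈ -0.13935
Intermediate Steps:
Z(h) = -144 + 2*h² (Z(h) = (h² + h²) - 144 = 2*h² - 144 = -144 + 2*h²)
b(-133, 158)/Z((-4)⁴) - 2218/15780 = 158/(-144 + 2*((-4)⁴)²) - 2218/15780 = 158/(-144 + 2*256²) - 2218*1/15780 = 158/(-144 + 2*65536) - 1109/7890 = 158/(-144 + 131072) - 1109/7890 = 158/130928 - 1109/7890 = 158*(1/130928) - 1109/7890 = 79/65464 - 1109/7890 = -35988133/258255480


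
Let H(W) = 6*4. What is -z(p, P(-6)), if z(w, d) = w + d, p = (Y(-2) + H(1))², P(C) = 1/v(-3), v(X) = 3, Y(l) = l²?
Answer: -2353/3 ≈ -784.33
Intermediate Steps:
H(W) = 24
P(C) = ⅓ (P(C) = 1/3 = ⅓)
p = 784 (p = ((-2)² + 24)² = (4 + 24)² = 28² = 784)
z(w, d) = d + w
-z(p, P(-6)) = -(⅓ + 784) = -1*2353/3 = -2353/3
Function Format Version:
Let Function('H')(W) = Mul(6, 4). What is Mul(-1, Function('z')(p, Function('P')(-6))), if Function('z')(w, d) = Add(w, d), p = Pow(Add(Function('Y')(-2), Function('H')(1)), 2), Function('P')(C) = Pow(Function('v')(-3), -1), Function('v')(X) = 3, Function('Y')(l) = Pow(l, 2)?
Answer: Rational(-2353, 3) ≈ -784.33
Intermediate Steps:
Function('H')(W) = 24
Function('P')(C) = Rational(1, 3) (Function('P')(C) = Pow(3, -1) = Rational(1, 3))
p = 784 (p = Pow(Add(Pow(-2, 2), 24), 2) = Pow(Add(4, 24), 2) = Pow(28, 2) = 784)
Function('z')(w, d) = Add(d, w)
Mul(-1, Function('z')(p, Function('P')(-6))) = Mul(-1, Add(Rational(1, 3), 784)) = Mul(-1, Rational(2353, 3)) = Rational(-2353, 3)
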